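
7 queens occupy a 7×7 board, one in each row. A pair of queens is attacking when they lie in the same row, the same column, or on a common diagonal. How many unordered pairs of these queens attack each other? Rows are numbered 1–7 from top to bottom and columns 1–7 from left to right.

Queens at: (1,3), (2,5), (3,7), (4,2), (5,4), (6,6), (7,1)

All columns are distinct and no two queens satisfy |Δrow| = |Δcol|, so no pair attacks.

0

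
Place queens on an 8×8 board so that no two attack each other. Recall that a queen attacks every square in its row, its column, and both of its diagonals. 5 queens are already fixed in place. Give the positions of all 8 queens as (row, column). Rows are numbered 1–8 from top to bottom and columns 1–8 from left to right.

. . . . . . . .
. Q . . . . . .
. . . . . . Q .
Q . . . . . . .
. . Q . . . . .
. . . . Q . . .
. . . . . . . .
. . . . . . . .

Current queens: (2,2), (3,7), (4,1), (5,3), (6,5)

(1,6) (2,2) (3,7) (4,1) (5,3) (6,5) (7,8) (8,4)

Row 1: attacked by (2,2)→{1,2,3}; (3,7)→{5,7}; (4,1)→{1,4}; (5,3)→{3,7}; (6,5)→{5}. Safe: 6, 8. Place at column 6.
Row 7: attacked by (1,6)→{6}; (2,2)→{2,7}; (3,7)→{3,7}; (4,1)→{1,4}; (5,3)→{1,3,5}; (6,5)→{4,5,6}. Safe: 8. Place at column 8.
Row 8: attacked by (1,6)→{6}; (2,2)→{2,8}; (3,7)→{2,7}; (4,1)→{1,5}; (5,3)→{3,6}; (6,5)→{3,5,7}; (7,8)→{7,8}. Safe: 4. Place at column 4.
Columns [6, 2, 7, 1, 3, 5, 8, 4], r−c [-5, 0, -4, 3, 2, 1, -1, 4], r+c [7, 4, 10, 5, 8, 11, 15, 12] are all distinct, so no two queens attack.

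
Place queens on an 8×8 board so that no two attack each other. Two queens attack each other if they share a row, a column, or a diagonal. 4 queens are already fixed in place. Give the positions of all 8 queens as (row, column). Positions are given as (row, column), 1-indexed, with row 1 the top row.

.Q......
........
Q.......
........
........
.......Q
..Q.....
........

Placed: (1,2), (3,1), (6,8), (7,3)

Row 2: attacked by (1,2)→{1,2,3}; (3,1)→{1,2}; (6,8)→{4,8}; (7,3)→{3,8}. Safe: 5, 6, 7. Place at column 6.
Row 4: attacked by (1,2)→{2,5}; (2,6)→{4,6,8}; (3,1)→{1,2}; (6,8)→{6,8}; (7,3)→{3,6}. Safe: 7. Place at column 7.
Row 5: attacked by (1,2)→{2,6}; (2,6)→{3,6}; (3,1)→{1,3}; (4,7)→{6,7,8}; (6,8)→{7,8}; (7,3)→{1,3,5}. Safe: 4. Place at column 4.
Row 8: attacked by (1,2)→{2}; (2,6)→{6}; (3,1)→{1,6}; (4,7)→{3,7}; (5,4)→{1,4,7}; (6,8)→{6,8}; (7,3)→{2,3,4}. Safe: 5. Place at column 5.
Columns [2, 6, 1, 7, 4, 8, 3, 5], r−c [-1, -4, 2, -3, 1, -2, 4, 3], r+c [3, 8, 4, 11, 9, 14, 10, 13] are all distinct, so no two queens attack.

(1,2) (2,6) (3,1) (4,7) (5,4) (6,8) (7,3) (8,5)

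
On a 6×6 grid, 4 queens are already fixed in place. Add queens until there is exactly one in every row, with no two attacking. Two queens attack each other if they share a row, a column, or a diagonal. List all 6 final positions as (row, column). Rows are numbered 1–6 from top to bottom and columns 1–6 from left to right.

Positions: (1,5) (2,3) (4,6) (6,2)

(1,5) (2,3) (3,1) (4,6) (5,4) (6,2)

Row 3: attacked by (1,5)→{3,5}; (2,3)→{2,3,4}; (4,6)→{5,6}; (6,2)→{2,5}. Safe: 1. Place at column 1.
Row 5: attacked by (1,5)→{1,5}; (2,3)→{3,6}; (3,1)→{1,3}; (4,6)→{5,6}; (6,2)→{1,2,3}. Safe: 4. Place at column 4.
Columns [5, 3, 1, 6, 4, 2], r−c [-4, -1, 2, -2, 1, 4], r+c [6, 5, 4, 10, 9, 8] are all distinct, so no two queens attack.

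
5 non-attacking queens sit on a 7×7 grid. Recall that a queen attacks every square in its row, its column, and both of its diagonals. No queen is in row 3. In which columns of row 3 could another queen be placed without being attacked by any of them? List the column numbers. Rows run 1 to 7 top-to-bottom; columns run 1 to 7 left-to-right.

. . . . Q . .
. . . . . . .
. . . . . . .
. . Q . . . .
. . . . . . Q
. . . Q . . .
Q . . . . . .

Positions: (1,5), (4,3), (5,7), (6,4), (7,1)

columns 6

(1,5) attacks row 3 at column 5 and diagonals 3, 7.
(4,3) attacks row 3 at column 3 and diagonals 2, 4.
(5,7) attacks row 3 at column 7 and diagonals 5.
(6,4) attacks row 3 at column 4 and diagonals 1, 7.
(7,1) attacks row 3 at column 1 and diagonals 5.
Attacked columns: {1, 2, 3, 4, 5, 7}. Safe: {6}.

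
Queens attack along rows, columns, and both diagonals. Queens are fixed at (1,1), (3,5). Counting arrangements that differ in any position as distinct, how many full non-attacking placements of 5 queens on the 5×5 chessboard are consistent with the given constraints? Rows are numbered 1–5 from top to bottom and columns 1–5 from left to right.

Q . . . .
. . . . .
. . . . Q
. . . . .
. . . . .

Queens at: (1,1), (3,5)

1

Branch on row 2: col 3 → 1.
Sum: 1 = 1.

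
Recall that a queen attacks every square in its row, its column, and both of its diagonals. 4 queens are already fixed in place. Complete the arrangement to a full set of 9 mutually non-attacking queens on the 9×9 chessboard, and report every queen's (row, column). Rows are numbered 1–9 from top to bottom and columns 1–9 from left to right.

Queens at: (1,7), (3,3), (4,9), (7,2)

Row 2: attacked by (1,7)→{6,7,8}; (3,3)→{2,3,4}; (4,9)→{7,9}; (7,2)→{2,7}. Safe: 1, 5. Place at column 5.
Row 5: attacked by (1,7)→{3,7}; (2,5)→{2,5,8}; (3,3)→{1,3,5}; (4,9)→{8,9}; (7,2)→{2,4}. Safe: 6. Place at column 6.
Row 6: attacked by (1,7)→{2,7}; (2,5)→{1,5,9}; (3,3)→{3,6}; (4,9)→{7,9}; (5,6)→{5,6,7}; (7,2)→{1,2,3}. Safe: 4, 8. Place at column 8.
Row 8: attacked by (1,7)→{7}; (2,5)→{5}; (3,3)→{3,8}; (4,9)→{5,9}; (5,6)→{3,6,9}; (6,8)→{6,8}; (7,2)→{1,2,3}. Safe: 4. Place at column 4.
Row 9: attacked by (1,7)→{7}; (2,5)→{5}; (3,3)→{3,9}; (4,9)→{4,9}; (5,6)→{2,6}; (6,8)→{5,8}; (7,2)→{2,4}; (8,4)→{3,4,5}. Safe: 1. Place at column 1.
Columns [7, 5, 3, 9, 6, 8, 2, 4, 1], r−c [-6, -3, 0, -5, -1, -2, 5, 4, 8], r+c [8, 7, 6, 13, 11, 14, 9, 12, 10] are all distinct, so no two queens attack.

(1,7) (2,5) (3,3) (4,9) (5,6) (6,8) (7,2) (8,4) (9,1)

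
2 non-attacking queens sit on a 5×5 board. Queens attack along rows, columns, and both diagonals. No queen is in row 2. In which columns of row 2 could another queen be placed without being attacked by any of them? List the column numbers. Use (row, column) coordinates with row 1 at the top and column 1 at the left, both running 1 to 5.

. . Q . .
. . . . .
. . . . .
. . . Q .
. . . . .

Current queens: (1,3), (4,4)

(1,3) attacks row 2 at column 3 and diagonals 2, 4.
(4,4) attacks row 2 at column 4 and diagonals 2.
Attacked columns: {2, 3, 4}. Safe: {1, 5}.

columns 1, 5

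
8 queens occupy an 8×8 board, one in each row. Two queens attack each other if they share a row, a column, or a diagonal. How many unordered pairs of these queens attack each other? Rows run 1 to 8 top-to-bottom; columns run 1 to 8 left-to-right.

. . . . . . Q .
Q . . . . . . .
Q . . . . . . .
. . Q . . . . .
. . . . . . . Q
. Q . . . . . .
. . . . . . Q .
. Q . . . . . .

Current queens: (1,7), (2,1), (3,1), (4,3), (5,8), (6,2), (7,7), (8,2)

5

Same column: (1,7)–(7,7) (column 7); (2,1)–(3,1) (column 1); (6,2)–(8,2) (column 2).
Same diagonal: (1,7)–(6,2) (|1−6| = |7−2| = 5); (2,1)–(4,3) (|2−4| = |1−3| = 2).
Total attacking pairs: 5.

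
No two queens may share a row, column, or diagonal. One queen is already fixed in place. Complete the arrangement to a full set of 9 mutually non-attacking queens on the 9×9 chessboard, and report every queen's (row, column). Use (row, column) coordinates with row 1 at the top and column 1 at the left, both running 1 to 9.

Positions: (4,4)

(1,6) (2,9) (3,7) (4,4) (5,1) (6,8) (7,2) (8,5) (9,3)

Row 1: attacked by (4,4)→{1,4,7}. Safe: 2, 3, 5, 6, 8, 9. Place at column 6.
Row 2: attacked by (1,6)→{5,6,7}; (4,4)→{2,4,6}. Safe: 1, 3, 8, 9. Place at column 9.
Row 3: attacked by (1,6)→{4,6,8}; (2,9)→{8,9}; (4,4)→{3,4,5}. Safe: 1, 2, 7. Place at column 7.
Row 5: attacked by (1,6)→{2,6}; (2,9)→{6,9}; (3,7)→{5,7,9}; (4,4)→{3,4,5}. Safe: 1, 8. Place at column 1.
Row 6: attacked by (1,6)→{1,6}; (2,9)→{5,9}; (3,7)→{4,7}; (4,4)→{2,4,6}; (5,1)→{1,2}. Safe: 3, 8. Place at column 8.
Row 7: attacked by (1,6)→{6}; (2,9)→{4,9}; (3,7)→{3,7}; (4,4)→{1,4,7}; (5,1)→{1,3}; (6,8)→{7,8,9}. Safe: 2, 5. Place at column 2.
Row 8: attacked by (1,6)→{6}; (2,9)→{3,9}; (3,7)→{2,7}; (4,4)→{4,8}; (5,1)→{1,4}; (6,8)→{6,8}; (7,2)→{1,2,3}. Safe: 5. Place at column 5.
Row 9: attacked by (1,6)→{6}; (2,9)→{2,9}; (3,7)→{1,7}; (4,4)→{4,9}; (5,1)→{1,5}; (6,8)→{5,8}; (7,2)→{2,4}; (8,5)→{4,5,6}. Safe: 3. Place at column 3.
Columns [6, 9, 7, 4, 1, 8, 2, 5, 3], r−c [-5, -7, -4, 0, 4, -2, 5, 3, 6], r+c [7, 11, 10, 8, 6, 14, 9, 13, 12] are all distinct, so no two queens attack.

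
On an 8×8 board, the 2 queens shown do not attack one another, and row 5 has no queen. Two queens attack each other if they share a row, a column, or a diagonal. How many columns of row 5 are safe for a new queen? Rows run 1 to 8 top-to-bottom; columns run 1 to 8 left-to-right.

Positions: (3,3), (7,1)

(3,3) attacks row 5 at column 3 and diagonals 1, 5.
(7,1) attacks row 5 at column 1 and diagonals 3.
Attacked columns: {1, 3, 5}. Safe: {2, 4, 6, 7, 8}.

5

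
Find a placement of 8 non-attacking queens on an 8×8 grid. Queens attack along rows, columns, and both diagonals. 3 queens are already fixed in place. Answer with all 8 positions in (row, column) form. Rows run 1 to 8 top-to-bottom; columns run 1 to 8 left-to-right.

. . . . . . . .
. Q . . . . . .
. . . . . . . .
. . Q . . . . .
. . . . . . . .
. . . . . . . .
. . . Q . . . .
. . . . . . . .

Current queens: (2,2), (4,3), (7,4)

(1,8) (2,2) (3,5) (4,3) (5,1) (6,7) (7,4) (8,6)

Row 1: attacked by (2,2)→{1,2,3}; (4,3)→{3,6}; (7,4)→{4}. Safe: 5, 7, 8. Place at column 8.
Row 3: attacked by (1,8)→{6,8}; (2,2)→{1,2,3}; (4,3)→{2,3,4}; (7,4)→{4,8}. Safe: 5, 7. Place at column 5.
Row 5: attacked by (1,8)→{4,8}; (2,2)→{2,5}; (3,5)→{3,5,7}; (4,3)→{2,3,4}; (7,4)→{2,4,6}. Safe: 1. Place at column 1.
Row 6: attacked by (1,8)→{3,8}; (2,2)→{2,6}; (3,5)→{2,5,8}; (4,3)→{1,3,5}; (5,1)→{1,2}; (7,4)→{3,4,5}. Safe: 7. Place at column 7.
Row 8: attacked by (1,8)→{1,8}; (2,2)→{2,8}; (3,5)→{5}; (4,3)→{3,7}; (5,1)→{1,4}; (6,7)→{5,7}; (7,4)→{3,4,5}. Safe: 6. Place at column 6.
Columns [8, 2, 5, 3, 1, 7, 4, 6], r−c [-7, 0, -2, 1, 4, -1, 3, 2], r+c [9, 4, 8, 7, 6, 13, 11, 14] are all distinct, so no two queens attack.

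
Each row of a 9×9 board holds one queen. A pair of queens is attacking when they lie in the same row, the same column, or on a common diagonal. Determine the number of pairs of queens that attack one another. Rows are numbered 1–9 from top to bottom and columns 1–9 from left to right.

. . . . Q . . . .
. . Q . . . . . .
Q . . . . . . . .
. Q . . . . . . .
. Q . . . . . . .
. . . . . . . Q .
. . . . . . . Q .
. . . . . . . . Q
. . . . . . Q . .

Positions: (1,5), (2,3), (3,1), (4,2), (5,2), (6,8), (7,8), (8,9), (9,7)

9

Same column: (4,2)–(5,2) (column 2); (6,8)–(7,8) (column 8).
Same diagonal: (1,5)–(4,2) (|1−4| = |5−2| = 3); (2,3)–(7,8) (|2−7| = |3−8| = 5); (2,3)–(8,9) (|2−8| = |3−9| = 6); (3,1)–(4,2) (|3−4| = |1−2| = 1); (3,1)–(9,7) (|3−9| = |1−7| = 6); (4,2)–(9,7) (|4−9| = |2−7| = 5); (7,8)–(8,9) (|7−8| = |8−9| = 1).
Total attacking pairs: 9.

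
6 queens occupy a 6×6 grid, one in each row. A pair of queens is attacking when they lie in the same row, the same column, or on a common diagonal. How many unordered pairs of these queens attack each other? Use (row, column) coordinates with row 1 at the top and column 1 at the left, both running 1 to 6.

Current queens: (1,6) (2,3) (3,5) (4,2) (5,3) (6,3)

5

Same column: (2,3)–(5,3) (column 3); (2,3)–(6,3) (column 3); (5,3)–(6,3) (column 3).
Same diagonal: (3,5)–(5,3) (|3−5| = |5−3| = 2); (4,2)–(5,3) (|4−5| = |2−3| = 1).
Total attacking pairs: 5.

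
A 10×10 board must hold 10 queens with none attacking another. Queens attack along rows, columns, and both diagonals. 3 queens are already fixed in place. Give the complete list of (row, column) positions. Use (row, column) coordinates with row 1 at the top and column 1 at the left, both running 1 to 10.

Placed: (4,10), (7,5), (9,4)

(1,3) (2,6) (3,2) (4,10) (5,1) (6,9) (7,5) (8,8) (9,4) (10,7)

Row 1: attacked by (4,10)→{7,10}; (7,5)→{5}; (9,4)→{4}. Safe: 1, 2, 3, 6, 8, 9. Place at column 3.
Row 2: attacked by (1,3)→{2,3,4}; (4,10)→{8,10}; (7,5)→{5,10}; (9,4)→{4}. Safe: 1, 6, 7, 9. Place at column 6.
Row 3: attacked by (1,3)→{1,3,5}; (2,6)→{5,6,7}; (4,10)→{9,10}; (7,5)→{1,5,9}; (9,4)→{4,10}. Safe: 2, 8. Place at column 2.
Row 5: attacked by (1,3)→{3,7}; (2,6)→{3,6,9}; (3,2)→{2,4}; (4,10)→{9,10}; (7,5)→{3,5,7}; (9,4)→{4,8}. Safe: 1. Place at column 1.
Row 6: attacked by (1,3)→{3,8}; (2,6)→{2,6,10}; (3,2)→{2,5}; (4,10)→{8,10}; (5,1)→{1,2}; (7,5)→{4,5,6}; (9,4)→{1,4,7}. Safe: 9. Place at column 9.
Row 8: attacked by (1,3)→{3,10}; (2,6)→{6}; (3,2)→{2,7}; (4,10)→{6,10}; (5,1)→{1,4}; (6,9)→{7,9}; (7,5)→{4,5,6}; (9,4)→{3,4,5}. Safe: 8. Place at column 8.
Row 10: attacked by (1,3)→{3}; (2,6)→{6}; (3,2)→{2,9}; (4,10)→{4,10}; (5,1)→{1,6}; (6,9)→{5,9}; (7,5)→{2,5,8}; (8,8)→{6,8,10}; (9,4)→{3,4,5}. Safe: 7. Place at column 7.
Columns [3, 6, 2, 10, 1, 9, 5, 8, 4, 7], r−c [-2, -4, 1, -6, 4, -3, 2, 0, 5, 3], r+c [4, 8, 5, 14, 6, 15, 12, 16, 13, 17] are all distinct, so no two queens attack.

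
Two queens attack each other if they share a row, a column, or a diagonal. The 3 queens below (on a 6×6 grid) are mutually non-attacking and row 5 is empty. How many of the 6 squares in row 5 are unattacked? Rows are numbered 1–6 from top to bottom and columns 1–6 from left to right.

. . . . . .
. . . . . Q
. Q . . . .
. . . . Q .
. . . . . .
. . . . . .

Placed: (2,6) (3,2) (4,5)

(2,6) attacks row 5 at column 6 and diagonals 3.
(3,2) attacks row 5 at column 2 and diagonals 4.
(4,5) attacks row 5 at column 5 and diagonals 4, 6.
Attacked columns: {2, 3, 4, 5, 6}. Safe: {1}.

1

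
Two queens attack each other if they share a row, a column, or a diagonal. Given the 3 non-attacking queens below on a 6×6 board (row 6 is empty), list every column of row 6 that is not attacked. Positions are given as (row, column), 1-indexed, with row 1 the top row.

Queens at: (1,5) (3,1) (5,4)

columns 2, 6

(1,5) attacks row 6 at column 5.
(3,1) attacks row 6 at column 1 and diagonals 4.
(5,4) attacks row 6 at column 4 and diagonals 3, 5.
Attacked columns: {1, 3, 4, 5}. Safe: {2, 6}.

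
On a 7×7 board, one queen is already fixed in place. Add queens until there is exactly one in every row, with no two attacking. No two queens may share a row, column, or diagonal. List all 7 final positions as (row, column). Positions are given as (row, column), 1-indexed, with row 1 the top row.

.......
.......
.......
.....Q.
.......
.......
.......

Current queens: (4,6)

(1,5) (2,3) (3,1) (4,6) (5,4) (6,2) (7,7)

Row 1: attacked by (4,6)→{3,6}. Safe: 1, 2, 4, 5, 7. Place at column 5.
Row 2: attacked by (1,5)→{4,5,6}; (4,6)→{4,6}. Safe: 1, 2, 3, 7. Place at column 3.
Row 3: attacked by (1,5)→{3,5,7}; (2,3)→{2,3,4}; (4,6)→{5,6,7}. Safe: 1. Place at column 1.
Row 5: attacked by (1,5)→{1,5}; (2,3)→{3,6}; (3,1)→{1,3}; (4,6)→{5,6,7}. Safe: 2, 4. Place at column 4.
Row 6: attacked by (1,5)→{5}; (2,3)→{3,7}; (3,1)→{1,4}; (4,6)→{4,6}; (5,4)→{3,4,5}. Safe: 2. Place at column 2.
Row 7: attacked by (1,5)→{5}; (2,3)→{3}; (3,1)→{1,5}; (4,6)→{3,6}; (5,4)→{2,4,6}; (6,2)→{1,2,3}. Safe: 7. Place at column 7.
Columns [5, 3, 1, 6, 4, 2, 7], r−c [-4, -1, 2, -2, 1, 4, 0], r+c [6, 5, 4, 10, 9, 8, 14] are all distinct, so no two queens attack.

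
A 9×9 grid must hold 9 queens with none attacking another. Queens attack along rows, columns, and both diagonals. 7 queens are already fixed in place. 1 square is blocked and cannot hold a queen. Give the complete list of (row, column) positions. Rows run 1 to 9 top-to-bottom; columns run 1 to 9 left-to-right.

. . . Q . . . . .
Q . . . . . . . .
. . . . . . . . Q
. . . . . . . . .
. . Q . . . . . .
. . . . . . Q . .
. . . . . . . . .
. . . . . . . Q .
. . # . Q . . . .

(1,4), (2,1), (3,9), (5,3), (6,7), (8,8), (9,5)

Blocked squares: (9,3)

(1,4) (2,1) (3,9) (4,6) (5,3) (6,7) (7,2) (8,8) (9,5)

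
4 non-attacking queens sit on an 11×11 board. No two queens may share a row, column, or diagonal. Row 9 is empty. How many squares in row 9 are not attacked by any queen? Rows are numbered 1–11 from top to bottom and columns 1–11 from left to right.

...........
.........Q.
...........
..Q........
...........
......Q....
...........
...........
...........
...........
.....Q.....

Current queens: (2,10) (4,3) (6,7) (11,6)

(2,10) attacks row 9 at column 10 and diagonals 3.
(4,3) attacks row 9 at column 3 and diagonals 8.
(6,7) attacks row 9 at column 7 and diagonals 4, 10.
(11,6) attacks row 9 at column 6 and diagonals 4, 8.
Attacked columns: {3, 4, 6, 7, 8, 10}. Safe: {1, 2, 5, 9, 11}.

5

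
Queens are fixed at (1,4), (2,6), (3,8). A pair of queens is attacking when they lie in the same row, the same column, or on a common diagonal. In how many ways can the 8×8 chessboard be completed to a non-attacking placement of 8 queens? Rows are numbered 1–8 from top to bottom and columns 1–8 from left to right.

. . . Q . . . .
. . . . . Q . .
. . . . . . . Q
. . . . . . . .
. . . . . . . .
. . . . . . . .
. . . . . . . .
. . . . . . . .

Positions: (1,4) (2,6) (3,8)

Branch on row 4: col 2 → 1; col 3 → 1; col 5 → 0.
Sum: 1 + 1 + 0 = 2.

2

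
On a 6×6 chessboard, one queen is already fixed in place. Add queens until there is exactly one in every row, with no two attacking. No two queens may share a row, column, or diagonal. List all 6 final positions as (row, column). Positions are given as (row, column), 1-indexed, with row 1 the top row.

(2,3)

(1,5) (2,3) (3,1) (4,6) (5,4) (6,2)

Row 1: attacked by (2,3)→{2,3,4}. Safe: 1, 5, 6. Place at column 5.
Row 3: attacked by (1,5)→{3,5}; (2,3)→{2,3,4}. Safe: 1, 6. Place at column 1.
Row 4: attacked by (1,5)→{2,5}; (2,3)→{1,3,5}; (3,1)→{1,2}. Safe: 4, 6. Place at column 6.
Row 5: attacked by (1,5)→{1,5}; (2,3)→{3,6}; (3,1)→{1,3}; (4,6)→{5,6}. Safe: 2, 4. Place at column 4.
Row 6: attacked by (1,5)→{5}; (2,3)→{3}; (3,1)→{1,4}; (4,6)→{4,6}; (5,4)→{3,4,5}. Safe: 2. Place at column 2.
Columns [5, 3, 1, 6, 4, 2], r−c [-4, -1, 2, -2, 1, 4], r+c [6, 5, 4, 10, 9, 8] are all distinct, so no two queens attack.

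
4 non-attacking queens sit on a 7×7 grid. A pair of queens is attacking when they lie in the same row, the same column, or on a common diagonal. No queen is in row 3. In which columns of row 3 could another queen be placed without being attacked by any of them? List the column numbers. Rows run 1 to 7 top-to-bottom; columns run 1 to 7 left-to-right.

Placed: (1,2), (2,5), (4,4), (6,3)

columns 1, 7

(1,2) attacks row 3 at column 2 and diagonals 4.
(2,5) attacks row 3 at column 5 and diagonals 4, 6.
(4,4) attacks row 3 at column 4 and diagonals 3, 5.
(6,3) attacks row 3 at column 3 and diagonals 6.
Attacked columns: {2, 3, 4, 5, 6}. Safe: {1, 7}.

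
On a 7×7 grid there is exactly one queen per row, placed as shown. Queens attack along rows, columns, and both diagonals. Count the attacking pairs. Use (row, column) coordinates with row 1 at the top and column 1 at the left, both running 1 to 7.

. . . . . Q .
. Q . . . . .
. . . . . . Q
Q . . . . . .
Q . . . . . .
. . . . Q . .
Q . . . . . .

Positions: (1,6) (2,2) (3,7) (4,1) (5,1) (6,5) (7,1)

3

Same column: (4,1)–(5,1) (column 1); (4,1)–(7,1) (column 1); (5,1)–(7,1) (column 1).
Total attacking pairs: 3.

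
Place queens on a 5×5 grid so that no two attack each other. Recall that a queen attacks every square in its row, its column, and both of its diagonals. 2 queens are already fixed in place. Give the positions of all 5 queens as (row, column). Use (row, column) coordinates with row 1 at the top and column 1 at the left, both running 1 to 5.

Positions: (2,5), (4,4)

Row 1: attacked by (2,5)→{4,5}; (4,4)→{1,4}. Safe: 2, 3. Place at column 3.
Row 3: attacked by (1,3)→{1,3,5}; (2,5)→{4,5}; (4,4)→{3,4,5}. Safe: 2. Place at column 2.
Row 5: attacked by (1,3)→{3}; (2,5)→{2,5}; (3,2)→{2,4}; (4,4)→{3,4,5}. Safe: 1. Place at column 1.
Columns [3, 5, 2, 4, 1], r−c [-2, -3, 1, 0, 4], r+c [4, 7, 5, 8, 6] are all distinct, so no two queens attack.

(1,3) (2,5) (3,2) (4,4) (5,1)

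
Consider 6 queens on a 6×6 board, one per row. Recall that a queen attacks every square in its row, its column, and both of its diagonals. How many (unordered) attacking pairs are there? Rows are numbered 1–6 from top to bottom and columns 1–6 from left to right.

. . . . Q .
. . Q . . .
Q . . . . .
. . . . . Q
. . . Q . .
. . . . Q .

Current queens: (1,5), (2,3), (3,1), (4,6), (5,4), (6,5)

2

Same column: (1,5)–(6,5) (column 5).
Same diagonal: (5,4)–(6,5) (|5−6| = |4−5| = 1).
Total attacking pairs: 2.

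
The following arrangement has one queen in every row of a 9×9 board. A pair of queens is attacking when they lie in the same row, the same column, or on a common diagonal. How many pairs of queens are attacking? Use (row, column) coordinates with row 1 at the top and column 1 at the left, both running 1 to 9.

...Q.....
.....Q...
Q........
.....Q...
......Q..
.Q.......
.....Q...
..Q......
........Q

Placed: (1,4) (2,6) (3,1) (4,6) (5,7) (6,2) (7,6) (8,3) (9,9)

5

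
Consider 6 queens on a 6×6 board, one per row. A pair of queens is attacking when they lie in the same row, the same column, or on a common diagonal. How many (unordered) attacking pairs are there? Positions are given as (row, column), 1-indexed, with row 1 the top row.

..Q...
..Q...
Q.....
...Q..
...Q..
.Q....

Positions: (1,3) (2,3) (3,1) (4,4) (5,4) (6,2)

4

Same column: (1,3)–(2,3) (column 3); (4,4)–(5,4) (column 4).
Same diagonal: (1,3)–(3,1) (|1−3| = |3−1| = 2); (4,4)–(6,2) (|4−6| = |4−2| = 2).
Total attacking pairs: 4.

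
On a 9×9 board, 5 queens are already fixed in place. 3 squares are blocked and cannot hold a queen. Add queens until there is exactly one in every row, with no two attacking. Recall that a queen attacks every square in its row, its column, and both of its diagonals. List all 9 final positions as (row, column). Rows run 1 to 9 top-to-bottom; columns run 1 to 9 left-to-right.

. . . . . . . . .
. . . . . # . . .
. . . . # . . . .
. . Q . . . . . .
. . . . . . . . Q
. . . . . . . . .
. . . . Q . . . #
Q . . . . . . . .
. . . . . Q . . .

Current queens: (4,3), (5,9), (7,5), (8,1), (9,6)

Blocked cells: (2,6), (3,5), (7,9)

(1,4) (2,2) (3,8) (4,3) (5,9) (6,7) (7,5) (8,1) (9,6)

Row 1: attacked by (4,3)→{3,6}; (5,9)→{5,9}; (7,5)→{5}; (8,1)→{1,8}; (9,6)→{6}. Safe: 2, 4, 7. Place at column 4.
Row 2: attacked by (1,4)→{3,4,5}; (4,3)→{1,3,5}; (5,9)→{6,9}; (7,5)→{5}; (8,1)→{1,7}; (9,6)→{6}. Blocked: 6. Safe: 2, 8. Place at column 2.
Row 3: attacked by (1,4)→{2,4,6}; (2,2)→{1,2,3}; (4,3)→{2,3,4}; (5,9)→{7,9}; (7,5)→{1,5,9}; (8,1)→{1,6}; (9,6)→{6}. Blocked: 5. Safe: 8. Place at column 8.
Row 6: attacked by (1,4)→{4,9}; (2,2)→{2,6}; (3,8)→{5,8}; (4,3)→{1,3,5}; (5,9)→{8,9}; (7,5)→{4,5,6}; (8,1)→{1,3}; (9,6)→{3,6,9}. Safe: 7. Place at column 7.
Columns [4, 2, 8, 3, 9, 7, 5, 1, 6], r−c [-3, 0, -5, 1, -4, -1, 2, 7, 3], r+c [5, 4, 11, 7, 14, 13, 12, 9, 15] are all distinct, so no two queens attack.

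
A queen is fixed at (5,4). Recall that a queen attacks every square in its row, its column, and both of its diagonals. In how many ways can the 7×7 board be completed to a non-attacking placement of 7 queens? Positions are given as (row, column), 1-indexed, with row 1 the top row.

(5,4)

Branch on row 1: col 1 → 0; col 2 → 1; col 3 → 1; col 5 → 1; col 6 → 1; col 7 → 0.
Sum: 0 + 1 + 1 + 1 + 1 + 0 = 4.

4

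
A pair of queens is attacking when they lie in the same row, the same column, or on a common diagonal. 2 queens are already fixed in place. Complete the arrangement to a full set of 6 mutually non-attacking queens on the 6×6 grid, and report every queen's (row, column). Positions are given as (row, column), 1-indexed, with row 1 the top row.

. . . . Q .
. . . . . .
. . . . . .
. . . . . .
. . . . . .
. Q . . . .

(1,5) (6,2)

(1,5) (2,3) (3,1) (4,6) (5,4) (6,2)

Row 2: attacked by (1,5)→{4,5,6}; (6,2)→{2,6}. Safe: 1, 3. Place at column 3.
Row 3: attacked by (1,5)→{3,5}; (2,3)→{2,3,4}; (6,2)→{2,5}. Safe: 1, 6. Place at column 1.
Row 4: attacked by (1,5)→{2,5}; (2,3)→{1,3,5}; (3,1)→{1,2}; (6,2)→{2,4}. Safe: 6. Place at column 6.
Row 5: attacked by (1,5)→{1,5}; (2,3)→{3,6}; (3,1)→{1,3}; (4,6)→{5,6}; (6,2)→{1,2,3}. Safe: 4. Place at column 4.
Columns [5, 3, 1, 6, 4, 2], r−c [-4, -1, 2, -2, 1, 4], r+c [6, 5, 4, 10, 9, 8] are all distinct, so no two queens attack.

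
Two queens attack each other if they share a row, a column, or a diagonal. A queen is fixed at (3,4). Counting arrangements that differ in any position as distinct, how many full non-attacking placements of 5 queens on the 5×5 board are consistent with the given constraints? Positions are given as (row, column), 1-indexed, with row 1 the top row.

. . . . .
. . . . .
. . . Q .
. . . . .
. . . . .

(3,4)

2

Branch on row 1: col 1 → 0; col 3 → 1; col 5 → 1.
Sum: 0 + 1 + 1 = 2.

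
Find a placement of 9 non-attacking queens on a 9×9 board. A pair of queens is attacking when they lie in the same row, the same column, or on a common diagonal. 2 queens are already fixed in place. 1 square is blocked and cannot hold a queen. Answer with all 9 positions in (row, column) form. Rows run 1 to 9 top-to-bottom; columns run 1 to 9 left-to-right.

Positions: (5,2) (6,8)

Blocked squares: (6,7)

Row 1: attacked by (5,2)→{2,6}; (6,8)→{3,8}. Safe: 1, 4, 5, 7, 9. Place at column 5.
Row 2: attacked by (1,5)→{4,5,6}; (5,2)→{2,5}; (6,8)→{4,8}. Safe: 1, 3, 7, 9. Place at column 1.
Row 3: attacked by (1,5)→{3,5,7}; (2,1)→{1,2}; (5,2)→{2,4}; (6,8)→{5,8}. Safe: 6, 9. Place at column 6.
Row 4: attacked by (1,5)→{2,5,8}; (2,1)→{1,3}; (3,6)→{5,6,7}; (5,2)→{1,2,3}; (6,8)→{6,8}. Safe: 4, 9. Place at column 4.
Row 7: attacked by (1,5)→{5}; (2,1)→{1,6}; (3,6)→{2,6}; (4,4)→{1,4,7}; (5,2)→{2,4}; (6,8)→{7,8,9}. Safe: 3. Place at column 3.
Row 8: attacked by (1,5)→{5}; (2,1)→{1,7}; (3,6)→{1,6}; (4,4)→{4,8}; (5,2)→{2,5}; (6,8)→{6,8}; (7,3)→{2,3,4}. Safe: 9. Place at column 9.
Row 9: attacked by (1,5)→{5}; (2,1)→{1,8}; (3,6)→{6}; (4,4)→{4,9}; (5,2)→{2,6}; (6,8)→{5,8}; (7,3)→{1,3,5}; (8,9)→{8,9}. Safe: 7. Place at column 7.
Columns [5, 1, 6, 4, 2, 8, 3, 9, 7], r−c [-4, 1, -3, 0, 3, -2, 4, -1, 2], r+c [6, 3, 9, 8, 7, 14, 10, 17, 16] are all distinct, so no two queens attack.

(1,5) (2,1) (3,6) (4,4) (5,2) (6,8) (7,3) (8,9) (9,7)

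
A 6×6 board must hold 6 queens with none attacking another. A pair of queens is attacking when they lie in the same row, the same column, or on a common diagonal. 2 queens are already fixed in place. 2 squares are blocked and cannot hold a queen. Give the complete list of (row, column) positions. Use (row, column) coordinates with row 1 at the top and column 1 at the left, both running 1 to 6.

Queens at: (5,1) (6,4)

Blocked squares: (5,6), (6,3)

(1,3) (2,6) (3,2) (4,5) (5,1) (6,4)

Row 1: attacked by (5,1)→{1,5}; (6,4)→{4}. Safe: 2, 3, 6. Place at column 3.
Row 2: attacked by (1,3)→{2,3,4}; (5,1)→{1,4}; (6,4)→{4}. Safe: 5, 6. Place at column 6.
Row 3: attacked by (1,3)→{1,3,5}; (2,6)→{5,6}; (5,1)→{1,3}; (6,4)→{1,4}. Safe: 2. Place at column 2.
Row 4: attacked by (1,3)→{3,6}; (2,6)→{4,6}; (3,2)→{1,2,3}; (5,1)→{1,2}; (6,4)→{2,4,6}. Safe: 5. Place at column 5.
Columns [3, 6, 2, 5, 1, 4], r−c [-2, -4, 1, -1, 4, 2], r+c [4, 8, 5, 9, 6, 10] are all distinct, so no two queens attack.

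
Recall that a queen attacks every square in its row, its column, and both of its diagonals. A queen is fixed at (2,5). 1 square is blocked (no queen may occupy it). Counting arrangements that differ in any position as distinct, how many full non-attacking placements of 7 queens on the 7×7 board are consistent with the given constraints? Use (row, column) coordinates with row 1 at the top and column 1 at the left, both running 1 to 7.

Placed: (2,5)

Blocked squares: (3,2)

5

Branch on row 1: col 1 → 0; col 2 → 3; col 3 → 1; col 7 → 1.
Sum: 0 + 3 + 1 + 1 = 5.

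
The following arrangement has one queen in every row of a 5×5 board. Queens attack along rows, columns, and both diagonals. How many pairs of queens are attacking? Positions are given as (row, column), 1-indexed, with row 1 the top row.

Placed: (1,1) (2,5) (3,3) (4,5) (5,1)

4

Same column: (1,1)–(5,1) (column 1); (2,5)–(4,5) (column 5).
Same diagonal: (1,1)–(3,3) (|1−3| = |1−3| = 2); (3,3)–(5,1) (|3−5| = |3−1| = 2).
Total attacking pairs: 4.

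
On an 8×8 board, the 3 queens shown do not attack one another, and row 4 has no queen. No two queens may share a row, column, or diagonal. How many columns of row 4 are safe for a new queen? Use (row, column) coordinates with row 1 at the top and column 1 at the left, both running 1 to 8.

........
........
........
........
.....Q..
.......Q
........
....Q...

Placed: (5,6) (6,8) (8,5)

(5,6) attacks row 4 at column 6 and diagonals 5, 7.
(6,8) attacks row 4 at column 8 and diagonals 6.
(8,5) attacks row 4 at column 5 and diagonals 1.
Attacked columns: {1, 5, 6, 7, 8}. Safe: {2, 3, 4}.

3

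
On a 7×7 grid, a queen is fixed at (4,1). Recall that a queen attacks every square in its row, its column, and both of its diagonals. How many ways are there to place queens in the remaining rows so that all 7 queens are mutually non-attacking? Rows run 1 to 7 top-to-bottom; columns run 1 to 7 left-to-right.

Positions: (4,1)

Branch on row 1: col 2 → 2; col 3 → 1; col 5 → 0; col 6 → 2; col 7 → 1.
Sum: 2 + 1 + 0 + 2 + 1 = 6.

6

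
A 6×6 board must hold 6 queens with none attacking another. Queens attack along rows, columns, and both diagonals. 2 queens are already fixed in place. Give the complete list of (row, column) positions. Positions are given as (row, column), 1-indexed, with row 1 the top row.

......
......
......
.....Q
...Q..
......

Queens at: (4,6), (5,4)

Row 1: attacked by (4,6)→{3,6}; (5,4)→{4}. Safe: 1, 2, 5. Place at column 5.
Row 2: attacked by (1,5)→{4,5,6}; (4,6)→{4,6}; (5,4)→{1,4}. Safe: 2, 3. Place at column 3.
Row 3: attacked by (1,5)→{3,5}; (2,3)→{2,3,4}; (4,6)→{5,6}; (5,4)→{2,4,6}. Safe: 1. Place at column 1.
Row 6: attacked by (1,5)→{5}; (2,3)→{3}; (3,1)→{1,4}; (4,6)→{4,6}; (5,4)→{3,4,5}. Safe: 2. Place at column 2.
Columns [5, 3, 1, 6, 4, 2], r−c [-4, -1, 2, -2, 1, 4], r+c [6, 5, 4, 10, 9, 8] are all distinct, so no two queens attack.

(1,5) (2,3) (3,1) (4,6) (5,4) (6,2)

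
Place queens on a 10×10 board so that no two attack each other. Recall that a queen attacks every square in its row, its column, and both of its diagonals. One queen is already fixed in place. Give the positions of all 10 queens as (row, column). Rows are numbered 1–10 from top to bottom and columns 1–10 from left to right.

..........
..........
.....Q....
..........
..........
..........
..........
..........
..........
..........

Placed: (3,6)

Row 1: attacked by (3,6)→{4,6,8}. Safe: 1, 2, 3, 5, 7, 9, 10. Place at column 9.
Row 2: attacked by (1,9)→{8,9,10}; (3,6)→{5,6,7}. Safe: 1, 2, 3, 4. Place at column 2.
Row 4: attacked by (1,9)→{6,9}; (2,2)→{2,4}; (3,6)→{5,6,7}. Safe: 1, 3, 8, 10. Place at column 1.
Row 5: attacked by (1,9)→{5,9}; (2,2)→{2,5}; (3,6)→{4,6,8}; (4,1)→{1,2}. Safe: 3, 7, 10. Place at column 10.
Row 6: attacked by (1,9)→{4,9}; (2,2)→{2,6}; (3,6)→{3,6,9}; (4,1)→{1,3}; (5,10)→{9,10}. Safe: 5, 7, 8. Place at column 7.
Row 7: attacked by (1,9)→{3,9}; (2,2)→{2,7}; (3,6)→{2,6,10}; (4,1)→{1,4}; (5,10)→{8,10}; (6,7)→{6,7,8}. Safe: 5. Place at column 5.
Row 8: attacked by (1,9)→{2,9}; (2,2)→{2,8}; (3,6)→{1,6}; (4,1)→{1,5}; (5,10)→{7,10}; (6,7)→{5,7,9}; (7,5)→{4,5,6}. Safe: 3. Place at column 3.
Row 9: attacked by (1,9)→{1,9}; (2,2)→{2,9}; (3,6)→{6}; (4,1)→{1,6}; (5,10)→{6,10}; (6,7)→{4,7,10}; (7,5)→{3,5,7}; (8,3)→{2,3,4}. Safe: 8. Place at column 8.
Row 10: attacked by (1,9)→{9}; (2,2)→{2,10}; (3,6)→{6}; (4,1)→{1,7}; (5,10)→{5,10}; (6,7)→{3,7}; (7,5)→{2,5,8}; (8,3)→{1,3,5}; (9,8)→{7,8,9}. Safe: 4. Place at column 4.
Columns [9, 2, 6, 1, 10, 7, 5, 3, 8, 4], r−c [-8, 0, -3, 3, -5, -1, 2, 5, 1, 6], r+c [10, 4, 9, 5, 15, 13, 12, 11, 17, 14] are all distinct, so no two queens attack.

(1,9) (2,2) (3,6) (4,1) (5,10) (6,7) (7,5) (8,3) (9,8) (10,4)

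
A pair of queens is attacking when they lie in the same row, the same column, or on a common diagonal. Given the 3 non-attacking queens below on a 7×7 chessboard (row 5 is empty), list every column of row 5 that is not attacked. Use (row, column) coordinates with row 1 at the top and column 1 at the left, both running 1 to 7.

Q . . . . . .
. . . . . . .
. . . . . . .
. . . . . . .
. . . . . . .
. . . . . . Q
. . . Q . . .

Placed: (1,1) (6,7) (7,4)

columns 3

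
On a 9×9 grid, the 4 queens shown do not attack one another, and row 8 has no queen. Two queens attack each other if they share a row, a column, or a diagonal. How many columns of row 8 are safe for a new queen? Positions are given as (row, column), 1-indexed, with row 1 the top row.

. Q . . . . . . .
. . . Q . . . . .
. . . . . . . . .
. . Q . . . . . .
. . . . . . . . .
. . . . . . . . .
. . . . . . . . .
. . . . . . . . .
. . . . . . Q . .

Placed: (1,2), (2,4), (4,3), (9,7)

2

(1,2) attacks row 8 at column 2 and diagonals 9.
(2,4) attacks row 8 at column 4.
(4,3) attacks row 8 at column 3 and diagonals 7.
(9,7) attacks row 8 at column 7 and diagonals 6, 8.
Attacked columns: {2, 3, 4, 6, 7, 8, 9}. Safe: {1, 5}.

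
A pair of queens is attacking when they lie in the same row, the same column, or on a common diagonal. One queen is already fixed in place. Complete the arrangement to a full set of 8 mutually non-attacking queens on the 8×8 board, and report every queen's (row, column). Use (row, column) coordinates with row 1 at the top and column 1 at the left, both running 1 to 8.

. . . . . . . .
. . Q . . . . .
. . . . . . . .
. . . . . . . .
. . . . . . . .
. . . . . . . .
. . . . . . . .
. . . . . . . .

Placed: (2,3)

Row 1: attacked by (2,3)→{2,3,4}. Safe: 1, 5, 6, 7, 8. Place at column 6.
Row 3: attacked by (1,6)→{4,6,8}; (2,3)→{2,3,4}. Safe: 1, 5, 7. Place at column 7.
Row 4: attacked by (1,6)→{3,6}; (2,3)→{1,3,5}; (3,7)→{6,7,8}. Safe: 2, 4. Place at column 2.
Row 5: attacked by (1,6)→{2,6}; (2,3)→{3,6}; (3,7)→{5,7}; (4,2)→{1,2,3}. Safe: 4, 8. Place at column 4.
Row 6: attacked by (1,6)→{1,6}; (2,3)→{3,7}; (3,7)→{4,7}; (4,2)→{2,4}; (5,4)→{3,4,5}. Safe: 8. Place at column 8.
Row 7: attacked by (1,6)→{6}; (2,3)→{3,8}; (3,7)→{3,7}; (4,2)→{2,5}; (5,4)→{2,4,6}; (6,8)→{7,8}. Safe: 1. Place at column 1.
Row 8: attacked by (1,6)→{6}; (2,3)→{3}; (3,7)→{2,7}; (4,2)→{2,6}; (5,4)→{1,4,7}; (6,8)→{6,8}; (7,1)→{1,2}. Safe: 5. Place at column 5.
Columns [6, 3, 7, 2, 4, 8, 1, 5], r−c [-5, -1, -4, 2, 1, -2, 6, 3], r+c [7, 5, 10, 6, 9, 14, 8, 13] are all distinct, so no two queens attack.

(1,6) (2,3) (3,7) (4,2) (5,4) (6,8) (7,1) (8,5)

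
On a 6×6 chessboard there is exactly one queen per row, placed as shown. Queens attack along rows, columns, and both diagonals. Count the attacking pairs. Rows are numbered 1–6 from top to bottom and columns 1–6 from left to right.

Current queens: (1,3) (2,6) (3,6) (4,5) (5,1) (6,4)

2

Same column: (2,6)–(3,6) (column 6).
Same diagonal: (3,6)–(4,5) (|3−4| = |6−5| = 1).
Total attacking pairs: 2.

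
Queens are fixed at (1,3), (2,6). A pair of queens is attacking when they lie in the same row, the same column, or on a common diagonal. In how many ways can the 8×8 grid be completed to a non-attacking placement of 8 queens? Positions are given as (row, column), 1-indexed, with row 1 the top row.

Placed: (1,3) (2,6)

Branch on row 3: col 2 → 3; col 4 → 2; col 8 → 3.
Sum: 3 + 2 + 3 = 8.

8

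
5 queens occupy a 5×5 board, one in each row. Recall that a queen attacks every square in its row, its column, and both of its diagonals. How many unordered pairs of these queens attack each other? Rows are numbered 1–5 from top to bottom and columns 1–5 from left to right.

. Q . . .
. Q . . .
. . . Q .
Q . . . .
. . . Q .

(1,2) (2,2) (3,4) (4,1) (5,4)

Same column: (1,2)–(2,2) (column 2); (3,4)–(5,4) (column 4).
Same diagonal: (1,2)–(3,4) (|1−3| = |2−4| = 2).
Total attacking pairs: 3.

3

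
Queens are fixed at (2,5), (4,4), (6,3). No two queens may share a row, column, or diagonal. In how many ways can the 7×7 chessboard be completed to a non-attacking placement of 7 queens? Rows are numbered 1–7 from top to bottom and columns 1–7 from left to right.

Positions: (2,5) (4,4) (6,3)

Branch on row 1: col 2 → 2.
Sum: 2 = 2.

2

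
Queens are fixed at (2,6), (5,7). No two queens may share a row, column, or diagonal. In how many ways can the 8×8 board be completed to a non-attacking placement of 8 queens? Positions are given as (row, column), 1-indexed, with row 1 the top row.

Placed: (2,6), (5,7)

Branch on row 1: col 1 → 1; col 2 → 0; col 4 → 1; col 8 → 0.
Sum: 1 + 0 + 1 + 0 = 2.

2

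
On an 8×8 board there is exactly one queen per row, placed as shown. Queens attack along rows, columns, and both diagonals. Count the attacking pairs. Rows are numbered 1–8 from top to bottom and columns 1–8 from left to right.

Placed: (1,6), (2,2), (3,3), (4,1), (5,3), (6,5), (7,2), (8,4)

3

Same column: (2,2)–(7,2) (column 2); (3,3)–(5,3) (column 3).
Same diagonal: (2,2)–(3,3) (|2−3| = |2−3| = 1).
Total attacking pairs: 3.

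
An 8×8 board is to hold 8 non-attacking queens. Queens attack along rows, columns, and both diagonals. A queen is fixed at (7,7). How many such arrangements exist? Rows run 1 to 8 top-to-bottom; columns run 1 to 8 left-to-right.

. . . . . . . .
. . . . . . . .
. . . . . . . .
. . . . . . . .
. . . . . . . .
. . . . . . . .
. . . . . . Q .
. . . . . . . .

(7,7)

Branch on row 1: col 2 → 3; col 3 → 5; col 4 → 2; col 5 → 1; col 6 → 3; col 8 → 2.
Sum: 3 + 5 + 2 + 1 + 3 + 2 = 16.

16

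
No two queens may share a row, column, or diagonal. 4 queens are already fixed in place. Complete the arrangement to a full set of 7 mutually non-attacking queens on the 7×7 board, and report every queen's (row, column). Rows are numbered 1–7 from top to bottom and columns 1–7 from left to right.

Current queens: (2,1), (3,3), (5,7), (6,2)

Row 1: attacked by (2,1)→{1,2}; (3,3)→{1,3,5}; (5,7)→{3,7}; (6,2)→{2,7}. Safe: 4, 6. Place at column 6.
Row 4: attacked by (1,6)→{3,6}; (2,1)→{1,3}; (3,3)→{2,3,4}; (5,7)→{6,7}; (6,2)→{2,4}. Safe: 5. Place at column 5.
Row 7: attacked by (1,6)→{6}; (2,1)→{1,6}; (3,3)→{3,7}; (4,5)→{2,5}; (5,7)→{5,7}; (6,2)→{1,2,3}. Safe: 4. Place at column 4.
Columns [6, 1, 3, 5, 7, 2, 4], r−c [-5, 1, 0, -1, -2, 4, 3], r+c [7, 3, 6, 9, 12, 8, 11] are all distinct, so no two queens attack.

(1,6) (2,1) (3,3) (4,5) (5,7) (6,2) (7,4)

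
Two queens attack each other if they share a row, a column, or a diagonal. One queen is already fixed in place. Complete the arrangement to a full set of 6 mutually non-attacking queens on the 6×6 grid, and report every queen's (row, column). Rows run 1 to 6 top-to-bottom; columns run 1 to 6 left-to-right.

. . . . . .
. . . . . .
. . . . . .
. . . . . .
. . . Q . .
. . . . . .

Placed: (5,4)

Row 1: attacked by (5,4)→{4}. Safe: 1, 2, 3, 5, 6. Place at column 5.
Row 2: attacked by (1,5)→{4,5,6}; (5,4)→{1,4}. Safe: 2, 3. Place at column 3.
Row 3: attacked by (1,5)→{3,5}; (2,3)→{2,3,4}; (5,4)→{2,4,6}. Safe: 1. Place at column 1.
Row 4: attacked by (1,5)→{2,5}; (2,3)→{1,3,5}; (3,1)→{1,2}; (5,4)→{3,4,5}. Safe: 6. Place at column 6.
Row 6: attacked by (1,5)→{5}; (2,3)→{3}; (3,1)→{1,4}; (4,6)→{4,6}; (5,4)→{3,4,5}. Safe: 2. Place at column 2.
Columns [5, 3, 1, 6, 4, 2], r−c [-4, -1, 2, -2, 1, 4], r+c [6, 5, 4, 10, 9, 8] are all distinct, so no two queens attack.

(1,5) (2,3) (3,1) (4,6) (5,4) (6,2)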